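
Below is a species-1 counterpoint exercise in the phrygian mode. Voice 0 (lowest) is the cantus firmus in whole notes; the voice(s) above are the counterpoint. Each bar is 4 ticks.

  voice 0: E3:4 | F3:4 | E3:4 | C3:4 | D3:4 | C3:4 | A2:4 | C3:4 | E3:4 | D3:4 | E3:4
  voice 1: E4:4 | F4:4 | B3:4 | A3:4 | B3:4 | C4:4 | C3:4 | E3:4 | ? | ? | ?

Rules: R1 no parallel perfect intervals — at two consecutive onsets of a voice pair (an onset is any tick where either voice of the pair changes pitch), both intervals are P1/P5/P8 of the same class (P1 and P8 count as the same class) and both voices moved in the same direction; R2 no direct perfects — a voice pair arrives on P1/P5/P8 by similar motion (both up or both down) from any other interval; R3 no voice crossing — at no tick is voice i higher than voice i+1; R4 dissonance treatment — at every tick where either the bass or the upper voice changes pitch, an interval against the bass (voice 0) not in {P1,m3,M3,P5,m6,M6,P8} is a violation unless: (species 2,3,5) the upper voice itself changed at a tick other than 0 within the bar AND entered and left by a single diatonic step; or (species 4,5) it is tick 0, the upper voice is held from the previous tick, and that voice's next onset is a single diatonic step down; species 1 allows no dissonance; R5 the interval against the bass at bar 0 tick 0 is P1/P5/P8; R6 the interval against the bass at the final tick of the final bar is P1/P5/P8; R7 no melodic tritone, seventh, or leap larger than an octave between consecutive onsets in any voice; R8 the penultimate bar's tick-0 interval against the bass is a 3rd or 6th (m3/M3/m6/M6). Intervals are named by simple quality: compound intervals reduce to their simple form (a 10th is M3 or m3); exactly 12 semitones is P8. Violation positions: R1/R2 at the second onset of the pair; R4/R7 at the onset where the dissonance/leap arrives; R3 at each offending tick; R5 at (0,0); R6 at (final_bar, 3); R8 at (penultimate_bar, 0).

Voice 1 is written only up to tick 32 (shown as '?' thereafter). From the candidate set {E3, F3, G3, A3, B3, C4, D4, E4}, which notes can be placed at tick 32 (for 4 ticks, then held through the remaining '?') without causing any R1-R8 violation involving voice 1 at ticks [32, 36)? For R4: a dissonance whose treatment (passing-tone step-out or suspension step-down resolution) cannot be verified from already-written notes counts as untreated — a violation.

{C4, E3, G3}

E3: legal
F3: violates R4
G3: legal
A3: violates R4
B3: violates R2
C4: legal
D4: violates R4,R7
E4: violates R2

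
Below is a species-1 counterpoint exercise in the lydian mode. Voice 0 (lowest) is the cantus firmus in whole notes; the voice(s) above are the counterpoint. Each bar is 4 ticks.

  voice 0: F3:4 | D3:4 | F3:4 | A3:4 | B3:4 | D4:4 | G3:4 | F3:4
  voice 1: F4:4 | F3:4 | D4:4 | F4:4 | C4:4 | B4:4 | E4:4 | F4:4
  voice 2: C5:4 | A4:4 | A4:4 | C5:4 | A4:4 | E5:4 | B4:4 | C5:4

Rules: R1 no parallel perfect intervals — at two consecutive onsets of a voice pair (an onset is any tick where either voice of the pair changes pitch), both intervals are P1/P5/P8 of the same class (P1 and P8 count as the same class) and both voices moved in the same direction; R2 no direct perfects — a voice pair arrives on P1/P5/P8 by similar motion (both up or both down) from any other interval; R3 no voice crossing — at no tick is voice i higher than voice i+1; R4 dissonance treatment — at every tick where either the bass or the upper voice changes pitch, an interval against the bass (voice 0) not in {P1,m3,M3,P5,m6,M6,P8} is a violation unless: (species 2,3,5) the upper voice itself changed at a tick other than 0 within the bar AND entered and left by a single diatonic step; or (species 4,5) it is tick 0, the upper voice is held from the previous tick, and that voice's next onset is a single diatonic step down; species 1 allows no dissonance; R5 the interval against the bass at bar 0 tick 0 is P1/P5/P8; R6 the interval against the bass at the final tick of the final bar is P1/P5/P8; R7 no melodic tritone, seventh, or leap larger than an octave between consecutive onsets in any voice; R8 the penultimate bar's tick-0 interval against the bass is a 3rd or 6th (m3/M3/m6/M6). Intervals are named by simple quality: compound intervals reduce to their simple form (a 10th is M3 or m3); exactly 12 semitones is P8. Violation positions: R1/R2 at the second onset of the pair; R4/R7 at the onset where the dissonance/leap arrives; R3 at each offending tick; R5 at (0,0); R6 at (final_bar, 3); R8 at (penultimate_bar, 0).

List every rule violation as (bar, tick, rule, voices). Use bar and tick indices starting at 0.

bar 0: v0=F3 v1=F4 v2=C5 downbeat P5
bar 1: v0=D3 v1=F3 v2=A4 downbeat P5
bar 2: v0=F3 v1=D4 v2=A4 downbeat M3
bar 3: v0=A3 v1=F4 v2=C5 downbeat m3
bar 4: v0=B3 v1=C4 v2=A4 downbeat m7
bar 5: v0=D4 v1=B4 v2=E5 downbeat M2
bar 6: v0=G3 v1=E4 v2=B4 downbeat M3
bar 7: v0=F3 v1=F4 v2=C5 downbeat P5
  -> R1 @ bar 1 tick 0 v(0, 2): F3/C5 P5 -> D3/A4 P5 similar
  -> R1 @ bar 3 tick 0 v(1, 2): D4/A4 P5 -> F4/C5 P5 similar
  -> R4 @ bar 4 tick 0 v(0, 1): B3/C4 m2 untreated
  -> R4 @ bar 4 tick 0 v(0, 2): B3/A4 m7 untreated
  -> R4 @ bar 5 tick 0 v(0, 2): D4/E5 M2 untreated
  -> R7 @ bar 5 tick 0 v(1,): C4->B4 leap 11st
  -> R2 @ bar 6 tick 0 v(1, 2): B4/E5 P4 -> E4/B4 P5 similar
  -> R1 @ bar 7 tick 0 v(1, 2): E4/B4 P5 -> F4/C5 P5 similar

(1, 0, R1, (0, 2))
(3, 0, R1, (1, 2))
(4, 0, R4, (0, 1))
(4, 0, R4, (0, 2))
(5, 0, R4, (0, 2))
(5, 0, R7, (1,))
(6, 0, R2, (1, 2))
(7, 0, R1, (1, 2))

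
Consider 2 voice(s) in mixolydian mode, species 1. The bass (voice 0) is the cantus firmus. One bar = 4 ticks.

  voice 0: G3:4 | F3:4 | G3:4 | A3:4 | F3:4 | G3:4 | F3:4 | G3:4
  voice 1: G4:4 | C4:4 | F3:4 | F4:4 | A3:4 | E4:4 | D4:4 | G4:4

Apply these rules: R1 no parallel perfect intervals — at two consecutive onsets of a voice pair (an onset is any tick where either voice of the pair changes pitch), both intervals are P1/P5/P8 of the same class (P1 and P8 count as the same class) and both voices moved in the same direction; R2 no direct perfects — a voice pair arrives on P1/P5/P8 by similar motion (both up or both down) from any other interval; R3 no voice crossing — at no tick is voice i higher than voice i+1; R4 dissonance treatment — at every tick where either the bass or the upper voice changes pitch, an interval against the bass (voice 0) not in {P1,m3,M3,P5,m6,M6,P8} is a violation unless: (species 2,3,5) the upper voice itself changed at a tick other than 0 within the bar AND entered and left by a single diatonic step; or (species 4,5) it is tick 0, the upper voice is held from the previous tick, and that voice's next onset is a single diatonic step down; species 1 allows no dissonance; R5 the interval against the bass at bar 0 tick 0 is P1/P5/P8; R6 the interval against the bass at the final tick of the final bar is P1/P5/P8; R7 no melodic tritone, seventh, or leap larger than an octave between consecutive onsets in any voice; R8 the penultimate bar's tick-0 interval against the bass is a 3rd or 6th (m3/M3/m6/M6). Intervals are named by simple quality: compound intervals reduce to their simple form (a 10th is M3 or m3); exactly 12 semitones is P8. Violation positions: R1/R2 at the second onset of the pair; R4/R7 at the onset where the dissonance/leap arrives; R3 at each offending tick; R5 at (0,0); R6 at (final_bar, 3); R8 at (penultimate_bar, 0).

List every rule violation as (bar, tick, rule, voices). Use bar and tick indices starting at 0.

bar 0: v0=G3 v1=G4 downbeat P8
bar 1: v0=F3 v1=C4 downbeat P5
bar 2: v0=G3 v1=F3 downbeat M2
bar 3: v0=A3 v1=F4 downbeat m6
bar 4: v0=F3 v1=A3 downbeat M3
bar 5: v0=G3 v1=E4 downbeat M6
bar 6: v0=F3 v1=D4 downbeat M6
bar 7: v0=G3 v1=G4 downbeat P8
  -> R2 @ bar 1 tick 0 v(0, 1): G3/G4 P8 -> F3/C4 P5 similar
  -> R3 @ bar 2 tick 0 v(0, 1): G3 above F3
  -> R4 @ bar 2 tick 0 v(0, 1): G3/F3 M2 untreated
  -> R3 @ bar 2 tick 1 v(0, 1): G3 above F3
  -> R3 @ bar 2 tick 2 v(0, 1): G3 above F3
  -> R3 @ bar 2 tick 3 v(0, 1): G3 above F3
  -> R2 @ bar 7 tick 0 v(0, 1): F3/D4 M6 -> G3/G4 P8 similar

(1, 0, R2, (0, 1))
(2, 0, R3, (0, 1))
(2, 0, R4, (0, 1))
(2, 1, R3, (0, 1))
(2, 2, R3, (0, 1))
(2, 3, R3, (0, 1))
(7, 0, R2, (0, 1))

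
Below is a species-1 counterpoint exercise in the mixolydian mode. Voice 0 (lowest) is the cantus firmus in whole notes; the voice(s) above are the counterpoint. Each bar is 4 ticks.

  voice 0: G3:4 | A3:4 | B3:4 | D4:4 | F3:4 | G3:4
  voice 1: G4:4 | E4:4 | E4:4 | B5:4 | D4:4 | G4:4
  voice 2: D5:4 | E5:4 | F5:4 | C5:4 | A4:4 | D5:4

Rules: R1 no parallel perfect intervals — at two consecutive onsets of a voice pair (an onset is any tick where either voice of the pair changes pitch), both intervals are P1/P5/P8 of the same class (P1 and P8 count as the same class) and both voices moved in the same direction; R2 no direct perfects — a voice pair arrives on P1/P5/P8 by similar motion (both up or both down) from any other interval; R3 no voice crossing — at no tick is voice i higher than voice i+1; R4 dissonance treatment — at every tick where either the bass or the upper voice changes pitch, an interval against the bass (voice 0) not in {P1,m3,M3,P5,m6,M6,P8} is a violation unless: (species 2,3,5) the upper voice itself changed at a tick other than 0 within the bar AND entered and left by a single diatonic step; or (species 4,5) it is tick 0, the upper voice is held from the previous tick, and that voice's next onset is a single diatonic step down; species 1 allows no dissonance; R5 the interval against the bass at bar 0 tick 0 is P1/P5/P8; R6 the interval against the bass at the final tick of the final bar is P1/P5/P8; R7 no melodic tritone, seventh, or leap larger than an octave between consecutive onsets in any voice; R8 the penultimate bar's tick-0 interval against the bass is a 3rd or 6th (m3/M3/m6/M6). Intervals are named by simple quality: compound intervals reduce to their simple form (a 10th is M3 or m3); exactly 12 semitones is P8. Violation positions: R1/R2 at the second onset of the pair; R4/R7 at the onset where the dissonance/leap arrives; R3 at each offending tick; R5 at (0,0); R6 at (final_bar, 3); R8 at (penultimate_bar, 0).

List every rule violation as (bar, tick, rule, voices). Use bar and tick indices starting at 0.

(1, 0, R1, (0, 2))
(2, 0, R4, (0, 1))
(2, 0, R4, (0, 2))
(3, 0, R3, (1, 2))
(3, 0, R4, (0, 2))
(3, 0, R7, (1,))
(3, 1, R3, (1, 2))
(3, 2, R3, (1, 2))
(3, 3, R3, (1, 2))
(4, 0, R2, (1, 2))
(4, 0, R7, (1,))
(5, 0, R1, (1, 2))
(5, 0, R2, (0, 1))
(5, 0, R2, (0, 2))

bar 0: v0=G3 v1=G4 v2=D5 downbeat P5
bar 1: v0=A3 v1=E4 v2=E5 downbeat P5
bar 2: v0=B3 v1=E4 v2=F5 downbeat TT
bar 3: v0=D4 v1=B5 v2=C5 downbeat m7
bar 4: v0=F3 v1=D4 v2=A4 downbeat M3
bar 5: v0=G3 v1=G4 v2=D5 downbeat P5
  -> R1 @ bar 1 tick 0 v(0, 2): G3/D5 P5 -> A3/E5 P5 similar
  -> R4 @ bar 2 tick 0 v(0, 1): B3/E4 P4 untreated
  -> R4 @ bar 2 tick 0 v(0, 2): B3/F5 TT untreated
  -> R3 @ bar 3 tick 0 v(1, 2): B5 above C5
  -> R4 @ bar 3 tick 0 v(0, 2): D4/C5 m7 untreated
  -> R7 @ bar 3 tick 0 v(1,): E4->B5 leap 19st
  -> R3 @ bar 3 tick 1 v(1, 2): B5 above C5
  -> R3 @ bar 3 tick 2 v(1, 2): B5 above C5
  -> R3 @ bar 3 tick 3 v(1, 2): B5 above C5
  -> R2 @ bar 4 tick 0 v(1, 2): B5/C5 M7 -> D4/A4 P5 similar
  -> R7 @ bar 4 tick 0 v(1,): B5->D4 leap 21st
  -> R1 @ bar 5 tick 0 v(1, 2): D4/A4 P5 -> G4/D5 P5 similar
  -> R2 @ bar 5 tick 0 v(0, 1): F3/D4 M6 -> G3/G4 P8 similar
  -> R2 @ bar 5 tick 0 v(0, 2): F3/A4 M3 -> G3/D5 P5 similar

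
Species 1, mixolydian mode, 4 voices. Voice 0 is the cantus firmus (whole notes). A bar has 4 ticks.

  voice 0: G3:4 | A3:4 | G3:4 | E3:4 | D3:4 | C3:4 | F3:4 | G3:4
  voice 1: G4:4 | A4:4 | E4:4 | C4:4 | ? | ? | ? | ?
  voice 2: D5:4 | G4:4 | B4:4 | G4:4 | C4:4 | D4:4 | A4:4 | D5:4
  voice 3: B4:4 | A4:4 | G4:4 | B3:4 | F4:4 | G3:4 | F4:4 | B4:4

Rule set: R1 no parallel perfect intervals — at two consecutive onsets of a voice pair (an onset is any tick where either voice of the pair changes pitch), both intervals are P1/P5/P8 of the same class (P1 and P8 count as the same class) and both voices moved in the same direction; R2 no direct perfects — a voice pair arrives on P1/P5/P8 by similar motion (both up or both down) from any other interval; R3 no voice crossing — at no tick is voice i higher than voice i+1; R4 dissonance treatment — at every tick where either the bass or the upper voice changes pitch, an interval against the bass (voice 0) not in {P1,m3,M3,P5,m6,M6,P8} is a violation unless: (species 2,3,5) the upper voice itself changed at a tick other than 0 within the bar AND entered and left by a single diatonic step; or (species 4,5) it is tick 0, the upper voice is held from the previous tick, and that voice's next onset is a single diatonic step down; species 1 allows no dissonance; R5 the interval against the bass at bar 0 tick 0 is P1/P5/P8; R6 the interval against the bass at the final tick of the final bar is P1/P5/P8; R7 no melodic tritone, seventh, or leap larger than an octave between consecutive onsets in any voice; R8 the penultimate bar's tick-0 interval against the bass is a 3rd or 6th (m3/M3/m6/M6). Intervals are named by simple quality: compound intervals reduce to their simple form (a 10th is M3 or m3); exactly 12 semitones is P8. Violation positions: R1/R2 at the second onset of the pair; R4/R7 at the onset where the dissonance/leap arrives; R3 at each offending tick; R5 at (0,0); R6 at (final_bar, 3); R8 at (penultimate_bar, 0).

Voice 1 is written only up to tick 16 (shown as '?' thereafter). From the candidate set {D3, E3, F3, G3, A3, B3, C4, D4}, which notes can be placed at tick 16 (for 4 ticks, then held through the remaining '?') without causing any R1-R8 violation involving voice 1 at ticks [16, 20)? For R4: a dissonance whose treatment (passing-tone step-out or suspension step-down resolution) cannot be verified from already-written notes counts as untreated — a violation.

D3: violates R2,R7
E3: violates R4
F3: violates R1
G3: violates R4
A3: violates R2
B3: legal
C4: violates R4
D4: violates R3

{B3}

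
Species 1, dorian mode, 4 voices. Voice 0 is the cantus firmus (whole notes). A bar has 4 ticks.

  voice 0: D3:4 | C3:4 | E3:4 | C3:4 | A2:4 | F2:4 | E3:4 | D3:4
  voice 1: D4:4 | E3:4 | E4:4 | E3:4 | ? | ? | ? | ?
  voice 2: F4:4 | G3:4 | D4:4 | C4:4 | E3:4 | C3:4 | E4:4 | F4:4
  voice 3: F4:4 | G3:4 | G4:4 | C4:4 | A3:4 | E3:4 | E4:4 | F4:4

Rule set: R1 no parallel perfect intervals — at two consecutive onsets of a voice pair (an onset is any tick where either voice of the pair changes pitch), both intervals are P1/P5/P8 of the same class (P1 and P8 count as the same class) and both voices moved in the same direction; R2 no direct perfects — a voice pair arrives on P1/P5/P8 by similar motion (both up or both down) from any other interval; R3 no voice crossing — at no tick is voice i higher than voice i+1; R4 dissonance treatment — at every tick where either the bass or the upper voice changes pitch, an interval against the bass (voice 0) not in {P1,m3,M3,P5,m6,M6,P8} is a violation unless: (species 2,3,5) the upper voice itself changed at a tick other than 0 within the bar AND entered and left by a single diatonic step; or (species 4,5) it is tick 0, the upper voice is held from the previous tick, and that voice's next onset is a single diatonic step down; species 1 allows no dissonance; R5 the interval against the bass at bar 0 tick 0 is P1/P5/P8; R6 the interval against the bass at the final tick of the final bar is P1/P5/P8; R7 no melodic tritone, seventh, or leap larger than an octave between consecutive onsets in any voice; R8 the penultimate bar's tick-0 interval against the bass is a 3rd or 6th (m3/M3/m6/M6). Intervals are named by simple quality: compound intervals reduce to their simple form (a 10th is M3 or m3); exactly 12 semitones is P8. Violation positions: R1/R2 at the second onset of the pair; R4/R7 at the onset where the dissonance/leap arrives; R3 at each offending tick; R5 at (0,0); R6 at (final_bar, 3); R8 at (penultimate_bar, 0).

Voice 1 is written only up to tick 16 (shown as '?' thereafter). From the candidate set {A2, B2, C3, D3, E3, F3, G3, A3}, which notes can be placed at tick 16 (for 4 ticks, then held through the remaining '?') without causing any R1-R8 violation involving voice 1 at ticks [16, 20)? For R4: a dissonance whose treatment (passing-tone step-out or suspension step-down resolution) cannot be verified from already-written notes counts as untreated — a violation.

A2: violates R2
B2: violates R4
C3: legal
D3: violates R2,R4
E3: legal
F3: violates R3
G3: violates R3,R4
A3: violates R3

{C3, E3}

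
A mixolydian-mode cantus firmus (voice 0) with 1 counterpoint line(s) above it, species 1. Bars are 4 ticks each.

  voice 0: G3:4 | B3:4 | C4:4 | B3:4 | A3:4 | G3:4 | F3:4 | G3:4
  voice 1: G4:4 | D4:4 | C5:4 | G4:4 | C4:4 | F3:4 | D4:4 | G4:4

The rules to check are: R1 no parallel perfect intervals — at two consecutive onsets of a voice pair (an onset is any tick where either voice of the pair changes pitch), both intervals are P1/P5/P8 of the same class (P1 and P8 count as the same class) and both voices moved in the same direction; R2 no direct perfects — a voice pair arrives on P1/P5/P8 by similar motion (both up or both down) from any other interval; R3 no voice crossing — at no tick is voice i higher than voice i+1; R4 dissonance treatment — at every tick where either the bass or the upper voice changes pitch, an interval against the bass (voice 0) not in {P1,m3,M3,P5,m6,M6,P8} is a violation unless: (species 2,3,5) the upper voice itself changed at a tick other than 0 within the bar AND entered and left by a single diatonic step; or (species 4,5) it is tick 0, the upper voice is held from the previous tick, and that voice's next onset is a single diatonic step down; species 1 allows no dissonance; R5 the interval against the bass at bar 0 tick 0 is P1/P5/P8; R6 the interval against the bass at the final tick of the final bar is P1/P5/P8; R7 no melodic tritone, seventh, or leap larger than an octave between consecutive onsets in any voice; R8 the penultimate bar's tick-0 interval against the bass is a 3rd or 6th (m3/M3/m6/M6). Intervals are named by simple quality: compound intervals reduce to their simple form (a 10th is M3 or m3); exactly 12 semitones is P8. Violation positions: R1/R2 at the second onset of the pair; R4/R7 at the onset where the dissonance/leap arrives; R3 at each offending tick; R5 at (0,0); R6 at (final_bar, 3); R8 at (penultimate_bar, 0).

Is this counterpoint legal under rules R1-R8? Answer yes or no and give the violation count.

No (8 violations)

bar 0: v0=G3 v1=G4 (P8)
bar 1: v0=B3 v1=D4 (m3)
bar 2: v0=C4 v1=C5 (P8)
bar 3: v0=B3 v1=G4 (m6)
bar 4: v0=A3 v1=C4 (m3)
bar 5: v0=G3 v1=F3 (M2)
bar 6: v0=F3 v1=D4 (M6)
bar 7: v0=G3 v1=G4 (P8)
  R2 @ bar2.0: B3/D4 m3 -> C4/C5 P8 similar
  R7 @ bar2.0: D4->C5 leap 10st
  R3 @ bar5.0: G3 above F3
  R4 @ bar5.0: G3/F3 M2 untreated
  R3 @ bar5.1: G3 above F3
  R3 @ bar5.2: G3 above F3
  R3 @ bar5.3: G3 above F3
  R2 @ bar7.0: F3/D4 M6 -> G3/G4 P8 similar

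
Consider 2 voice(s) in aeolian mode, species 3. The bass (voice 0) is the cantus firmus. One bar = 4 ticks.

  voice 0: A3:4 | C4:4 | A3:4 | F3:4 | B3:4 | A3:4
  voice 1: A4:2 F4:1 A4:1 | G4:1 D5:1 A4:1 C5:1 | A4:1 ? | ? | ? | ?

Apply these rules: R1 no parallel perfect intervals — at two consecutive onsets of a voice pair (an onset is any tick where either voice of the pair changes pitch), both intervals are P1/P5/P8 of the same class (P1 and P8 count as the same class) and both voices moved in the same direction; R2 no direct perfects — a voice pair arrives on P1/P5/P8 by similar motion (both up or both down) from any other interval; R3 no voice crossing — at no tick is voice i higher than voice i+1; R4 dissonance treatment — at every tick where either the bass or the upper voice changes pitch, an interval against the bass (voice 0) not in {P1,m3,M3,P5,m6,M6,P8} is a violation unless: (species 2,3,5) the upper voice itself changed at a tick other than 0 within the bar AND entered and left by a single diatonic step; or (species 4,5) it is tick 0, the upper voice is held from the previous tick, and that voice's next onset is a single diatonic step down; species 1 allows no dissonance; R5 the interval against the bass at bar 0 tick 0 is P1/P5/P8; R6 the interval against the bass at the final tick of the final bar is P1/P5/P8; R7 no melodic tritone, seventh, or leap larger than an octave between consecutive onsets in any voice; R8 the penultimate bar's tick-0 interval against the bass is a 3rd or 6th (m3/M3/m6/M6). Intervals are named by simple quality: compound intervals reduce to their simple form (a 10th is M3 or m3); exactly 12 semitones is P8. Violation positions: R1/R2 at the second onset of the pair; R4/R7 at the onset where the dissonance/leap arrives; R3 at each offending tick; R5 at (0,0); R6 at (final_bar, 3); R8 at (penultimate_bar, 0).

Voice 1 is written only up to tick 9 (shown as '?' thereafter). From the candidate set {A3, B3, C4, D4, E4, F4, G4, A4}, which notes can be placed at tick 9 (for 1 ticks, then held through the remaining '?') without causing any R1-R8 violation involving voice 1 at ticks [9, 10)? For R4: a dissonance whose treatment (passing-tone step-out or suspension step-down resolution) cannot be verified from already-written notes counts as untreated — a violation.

A3: legal
B3: violates R4,R7
C4: legal
D4: violates R4
E4: legal
F4: legal
G4: violates R4
A4: legal

{A3, A4, C4, E4, F4}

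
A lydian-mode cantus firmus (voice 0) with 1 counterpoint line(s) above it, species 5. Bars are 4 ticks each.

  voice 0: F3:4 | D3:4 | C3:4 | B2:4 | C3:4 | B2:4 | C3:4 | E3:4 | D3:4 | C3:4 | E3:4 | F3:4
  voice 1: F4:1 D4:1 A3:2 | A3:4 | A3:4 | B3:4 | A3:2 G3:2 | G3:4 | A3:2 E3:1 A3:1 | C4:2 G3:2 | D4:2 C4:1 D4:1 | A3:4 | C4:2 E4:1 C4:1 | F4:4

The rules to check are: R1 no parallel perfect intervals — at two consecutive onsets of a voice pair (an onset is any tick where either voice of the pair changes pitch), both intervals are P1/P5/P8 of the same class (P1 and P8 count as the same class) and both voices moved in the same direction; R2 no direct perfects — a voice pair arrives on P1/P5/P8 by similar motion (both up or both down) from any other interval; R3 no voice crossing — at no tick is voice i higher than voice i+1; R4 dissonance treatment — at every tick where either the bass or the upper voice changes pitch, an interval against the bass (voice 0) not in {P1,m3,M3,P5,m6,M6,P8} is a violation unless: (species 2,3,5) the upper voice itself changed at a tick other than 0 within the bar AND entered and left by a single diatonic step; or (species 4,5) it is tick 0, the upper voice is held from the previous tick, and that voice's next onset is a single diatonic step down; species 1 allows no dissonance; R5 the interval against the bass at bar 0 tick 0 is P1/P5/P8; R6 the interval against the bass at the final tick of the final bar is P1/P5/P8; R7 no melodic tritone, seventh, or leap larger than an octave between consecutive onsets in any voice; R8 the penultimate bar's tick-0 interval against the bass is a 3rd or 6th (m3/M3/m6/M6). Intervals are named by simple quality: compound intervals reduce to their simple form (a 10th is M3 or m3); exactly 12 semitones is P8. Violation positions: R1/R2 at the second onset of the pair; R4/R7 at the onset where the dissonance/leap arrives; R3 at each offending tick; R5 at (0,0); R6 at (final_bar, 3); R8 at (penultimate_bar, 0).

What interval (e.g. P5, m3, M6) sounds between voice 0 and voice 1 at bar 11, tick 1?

voice 0=F3 voice 1=F4 -> P8

P8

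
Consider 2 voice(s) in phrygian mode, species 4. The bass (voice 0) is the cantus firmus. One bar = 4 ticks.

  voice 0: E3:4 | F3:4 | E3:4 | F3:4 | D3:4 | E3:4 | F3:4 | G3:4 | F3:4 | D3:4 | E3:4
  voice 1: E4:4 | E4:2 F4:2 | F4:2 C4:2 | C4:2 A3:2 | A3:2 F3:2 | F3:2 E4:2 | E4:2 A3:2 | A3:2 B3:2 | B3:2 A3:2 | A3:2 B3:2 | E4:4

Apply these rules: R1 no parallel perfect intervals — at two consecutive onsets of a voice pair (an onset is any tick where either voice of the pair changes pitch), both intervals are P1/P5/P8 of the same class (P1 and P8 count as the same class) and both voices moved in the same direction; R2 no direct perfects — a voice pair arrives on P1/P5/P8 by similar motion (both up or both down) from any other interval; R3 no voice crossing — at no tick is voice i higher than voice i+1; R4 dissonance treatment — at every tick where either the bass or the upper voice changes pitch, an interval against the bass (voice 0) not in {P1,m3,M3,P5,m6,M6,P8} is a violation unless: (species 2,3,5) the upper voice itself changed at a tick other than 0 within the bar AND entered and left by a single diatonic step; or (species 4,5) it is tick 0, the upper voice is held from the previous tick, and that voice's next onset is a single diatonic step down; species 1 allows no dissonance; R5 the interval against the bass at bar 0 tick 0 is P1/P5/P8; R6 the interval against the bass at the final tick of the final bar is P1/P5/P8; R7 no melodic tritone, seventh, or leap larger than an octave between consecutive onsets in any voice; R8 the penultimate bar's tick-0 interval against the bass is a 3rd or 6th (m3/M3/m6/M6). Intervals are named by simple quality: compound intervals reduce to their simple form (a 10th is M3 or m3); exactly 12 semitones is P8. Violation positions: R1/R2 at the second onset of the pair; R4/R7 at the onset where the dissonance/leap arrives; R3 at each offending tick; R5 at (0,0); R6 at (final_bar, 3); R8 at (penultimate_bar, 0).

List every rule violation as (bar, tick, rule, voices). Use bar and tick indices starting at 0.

bar 0: v0=E3 v1=E4 downbeat P8
bar 1: v0=F3 v1=E4 downbeat M7
bar 2: v0=E3 v1=F4 downbeat m2
bar 3: v0=F3 v1=C4 downbeat P5
bar 4: v0=D3 v1=A3 downbeat P5
bar 5: v0=E3 v1=F3 downbeat m2
bar 6: v0=F3 v1=E4 downbeat M7
bar 7: v0=G3 v1=A3 downbeat M2
bar 8: v0=F3 v1=B3 downbeat TT
bar 9: v0=D3 v1=A3 downbeat P5
bar 10: v0=E3 v1=E4 downbeat P8
  -> R4 @ bar 1 tick 0 v(0, 1): F3/E4 M7 untreated
  -> R4 @ bar 2 tick 0 v(0, 1): E3/F4 m2 untreated
  -> R4 @ bar 5 tick 0 v(0, 1): E3/F3 m2 untreated
  -> R7 @ bar 5 tick 2 v(1,): F3->E4 leap 11st
  -> R4 @ bar 6 tick 0 v(0, 1): F3/E4 M7 untreated
  -> R4 @ bar 7 tick 0 v(0, 1): G3/A3 M2 untreated
  -> R8 @ bar 9 tick 0 v(0, 1): penult P5 not 3rd/6th
  -> R2 @ bar 10 tick 0 v(0, 1): D3/B3 M6 -> E3/E4 P8 similar

(1, 0, R4, (0, 1))
(2, 0, R4, (0, 1))
(5, 0, R4, (0, 1))
(5, 2, R7, (1,))
(6, 0, R4, (0, 1))
(7, 0, R4, (0, 1))
(9, 0, R8, (0, 1))
(10, 0, R2, (0, 1))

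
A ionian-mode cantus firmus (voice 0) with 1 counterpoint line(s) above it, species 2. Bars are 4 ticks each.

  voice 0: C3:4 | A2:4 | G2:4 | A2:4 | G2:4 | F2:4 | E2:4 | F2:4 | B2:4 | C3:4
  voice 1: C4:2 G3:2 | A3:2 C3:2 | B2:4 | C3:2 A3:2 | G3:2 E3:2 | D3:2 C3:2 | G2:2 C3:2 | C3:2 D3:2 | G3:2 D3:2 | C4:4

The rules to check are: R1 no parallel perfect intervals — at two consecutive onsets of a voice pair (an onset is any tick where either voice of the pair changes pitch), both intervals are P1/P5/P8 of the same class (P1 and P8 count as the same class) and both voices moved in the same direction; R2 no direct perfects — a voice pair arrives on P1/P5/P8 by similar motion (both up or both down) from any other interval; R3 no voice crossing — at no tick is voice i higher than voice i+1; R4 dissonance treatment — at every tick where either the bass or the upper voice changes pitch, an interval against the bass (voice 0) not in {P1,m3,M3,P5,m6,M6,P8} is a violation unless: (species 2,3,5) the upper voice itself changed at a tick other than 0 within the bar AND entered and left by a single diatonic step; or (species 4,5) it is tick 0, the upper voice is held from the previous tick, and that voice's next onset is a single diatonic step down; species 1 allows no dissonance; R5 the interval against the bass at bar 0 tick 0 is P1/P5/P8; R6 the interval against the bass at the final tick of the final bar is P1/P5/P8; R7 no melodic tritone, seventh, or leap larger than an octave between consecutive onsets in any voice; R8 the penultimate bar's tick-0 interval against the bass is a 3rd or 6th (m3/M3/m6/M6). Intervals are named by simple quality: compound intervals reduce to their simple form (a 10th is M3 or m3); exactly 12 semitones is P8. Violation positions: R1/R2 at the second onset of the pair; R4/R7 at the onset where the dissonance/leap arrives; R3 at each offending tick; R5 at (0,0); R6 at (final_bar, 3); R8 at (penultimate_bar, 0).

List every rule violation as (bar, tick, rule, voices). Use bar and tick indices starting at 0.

bar 0: v0=C3 v1=C4 downbeat P8
bar 1: v0=A2 v1=A3 downbeat P8
bar 2: v0=G2 v1=B2 downbeat M3
bar 3: v0=A2 v1=C3 downbeat m3
bar 4: v0=G2 v1=G3 downbeat P8
bar 5: v0=F2 v1=D3 downbeat M6
bar 6: v0=E2 v1=G2 downbeat m3
bar 7: v0=F2 v1=C3 downbeat P5
bar 8: v0=B2 v1=G3 downbeat m6
bar 9: v0=C3 v1=C4 downbeat P8
  -> R1 @ bar 4 tick 0 v(0, 1): A2/A3 P8 -> G2/G3 P8 similar
  -> R7 @ bar 8 tick 0 v(0,): F2->B2 leap 6st
  -> R2 @ bar 9 tick 0 v(0, 1): B2/D3 m3 -> C3/C4 P8 similar
  -> R7 @ bar 9 tick 0 v(1,): D3->C4 leap 10st

(4, 0, R1, (0, 1))
(8, 0, R7, (0,))
(9, 0, R2, (0, 1))
(9, 0, R7, (1,))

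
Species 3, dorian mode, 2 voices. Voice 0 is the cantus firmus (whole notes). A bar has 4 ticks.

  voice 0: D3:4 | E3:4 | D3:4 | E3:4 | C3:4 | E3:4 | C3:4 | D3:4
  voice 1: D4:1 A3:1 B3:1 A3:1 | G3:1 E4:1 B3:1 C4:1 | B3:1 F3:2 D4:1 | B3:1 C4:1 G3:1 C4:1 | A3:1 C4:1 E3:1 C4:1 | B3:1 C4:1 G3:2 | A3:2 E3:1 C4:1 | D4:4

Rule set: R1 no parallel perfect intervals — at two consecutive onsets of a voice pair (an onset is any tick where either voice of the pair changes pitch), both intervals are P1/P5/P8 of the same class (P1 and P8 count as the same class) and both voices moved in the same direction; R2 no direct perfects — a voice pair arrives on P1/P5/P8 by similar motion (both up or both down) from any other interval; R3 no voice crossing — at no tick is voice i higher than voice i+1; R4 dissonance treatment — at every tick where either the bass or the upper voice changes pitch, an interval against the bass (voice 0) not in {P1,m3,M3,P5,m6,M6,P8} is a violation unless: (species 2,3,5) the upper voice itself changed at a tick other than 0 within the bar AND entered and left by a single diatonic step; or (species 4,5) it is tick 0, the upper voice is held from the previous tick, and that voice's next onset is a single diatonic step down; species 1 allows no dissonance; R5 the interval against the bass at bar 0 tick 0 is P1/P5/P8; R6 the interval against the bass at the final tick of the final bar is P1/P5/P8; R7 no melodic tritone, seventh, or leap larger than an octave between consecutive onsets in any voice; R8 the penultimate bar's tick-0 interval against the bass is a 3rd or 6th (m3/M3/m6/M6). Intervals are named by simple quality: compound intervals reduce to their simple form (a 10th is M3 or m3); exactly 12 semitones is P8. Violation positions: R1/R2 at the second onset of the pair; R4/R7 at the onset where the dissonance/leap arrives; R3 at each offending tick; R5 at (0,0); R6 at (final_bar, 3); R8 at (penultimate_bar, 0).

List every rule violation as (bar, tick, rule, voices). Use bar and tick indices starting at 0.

bar 0: v0=D3 v1=D4 downbeat P8
bar 1: v0=E3 v1=G3 downbeat m3
bar 2: v0=D3 v1=B3 downbeat M6
bar 3: v0=E3 v1=B3 downbeat P5
bar 4: v0=C3 v1=A3 downbeat M6
bar 5: v0=E3 v1=B3 downbeat P5
bar 6: v0=C3 v1=A3 downbeat M6
bar 7: v0=D3 v1=D4 downbeat P8
  -> R7 @ bar 2 tick 1 v(1,): B3->F3 leap 6st
  -> R1 @ bar 7 tick 0 v(0, 1): C3/C4 P8 -> D3/D4 P8 similar

(2, 1, R7, (1,))
(7, 0, R1, (0, 1))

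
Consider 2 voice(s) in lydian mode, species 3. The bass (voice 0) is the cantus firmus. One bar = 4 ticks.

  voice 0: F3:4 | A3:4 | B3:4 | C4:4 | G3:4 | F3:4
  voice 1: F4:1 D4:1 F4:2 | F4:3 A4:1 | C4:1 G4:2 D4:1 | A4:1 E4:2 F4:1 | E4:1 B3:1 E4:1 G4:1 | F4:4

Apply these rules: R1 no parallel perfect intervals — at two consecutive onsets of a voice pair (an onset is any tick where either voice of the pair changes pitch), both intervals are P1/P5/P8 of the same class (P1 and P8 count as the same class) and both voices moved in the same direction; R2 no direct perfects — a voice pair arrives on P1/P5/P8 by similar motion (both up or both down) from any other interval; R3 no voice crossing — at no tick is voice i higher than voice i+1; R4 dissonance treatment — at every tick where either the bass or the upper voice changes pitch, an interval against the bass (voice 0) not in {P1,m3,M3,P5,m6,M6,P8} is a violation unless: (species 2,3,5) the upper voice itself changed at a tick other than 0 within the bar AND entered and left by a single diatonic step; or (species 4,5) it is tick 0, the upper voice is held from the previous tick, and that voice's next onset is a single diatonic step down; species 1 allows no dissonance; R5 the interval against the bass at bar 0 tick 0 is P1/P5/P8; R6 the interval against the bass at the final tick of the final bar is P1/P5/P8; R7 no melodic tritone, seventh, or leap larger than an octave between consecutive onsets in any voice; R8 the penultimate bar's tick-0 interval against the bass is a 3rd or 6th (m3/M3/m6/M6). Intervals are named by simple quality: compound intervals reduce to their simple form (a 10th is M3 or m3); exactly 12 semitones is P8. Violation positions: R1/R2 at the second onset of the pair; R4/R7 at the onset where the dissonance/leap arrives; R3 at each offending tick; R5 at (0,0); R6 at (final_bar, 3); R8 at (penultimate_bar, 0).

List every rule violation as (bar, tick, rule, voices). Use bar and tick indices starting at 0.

(2, 0, R4, (0, 1))
(5, 0, R1, (0, 1))

bar 0: v0=F3 v1=F4 downbeat P8
bar 1: v0=A3 v1=F4 downbeat m6
bar 2: v0=B3 v1=C4 downbeat m2
bar 3: v0=C4 v1=A4 downbeat M6
bar 4: v0=G3 v1=E4 downbeat M6
bar 5: v0=F3 v1=F4 downbeat P8
  -> R4 @ bar 2 tick 0 v(0, 1): B3/C4 m2 untreated
  -> R1 @ bar 5 tick 0 v(0, 1): G3/G4 P8 -> F3/F4 P8 similar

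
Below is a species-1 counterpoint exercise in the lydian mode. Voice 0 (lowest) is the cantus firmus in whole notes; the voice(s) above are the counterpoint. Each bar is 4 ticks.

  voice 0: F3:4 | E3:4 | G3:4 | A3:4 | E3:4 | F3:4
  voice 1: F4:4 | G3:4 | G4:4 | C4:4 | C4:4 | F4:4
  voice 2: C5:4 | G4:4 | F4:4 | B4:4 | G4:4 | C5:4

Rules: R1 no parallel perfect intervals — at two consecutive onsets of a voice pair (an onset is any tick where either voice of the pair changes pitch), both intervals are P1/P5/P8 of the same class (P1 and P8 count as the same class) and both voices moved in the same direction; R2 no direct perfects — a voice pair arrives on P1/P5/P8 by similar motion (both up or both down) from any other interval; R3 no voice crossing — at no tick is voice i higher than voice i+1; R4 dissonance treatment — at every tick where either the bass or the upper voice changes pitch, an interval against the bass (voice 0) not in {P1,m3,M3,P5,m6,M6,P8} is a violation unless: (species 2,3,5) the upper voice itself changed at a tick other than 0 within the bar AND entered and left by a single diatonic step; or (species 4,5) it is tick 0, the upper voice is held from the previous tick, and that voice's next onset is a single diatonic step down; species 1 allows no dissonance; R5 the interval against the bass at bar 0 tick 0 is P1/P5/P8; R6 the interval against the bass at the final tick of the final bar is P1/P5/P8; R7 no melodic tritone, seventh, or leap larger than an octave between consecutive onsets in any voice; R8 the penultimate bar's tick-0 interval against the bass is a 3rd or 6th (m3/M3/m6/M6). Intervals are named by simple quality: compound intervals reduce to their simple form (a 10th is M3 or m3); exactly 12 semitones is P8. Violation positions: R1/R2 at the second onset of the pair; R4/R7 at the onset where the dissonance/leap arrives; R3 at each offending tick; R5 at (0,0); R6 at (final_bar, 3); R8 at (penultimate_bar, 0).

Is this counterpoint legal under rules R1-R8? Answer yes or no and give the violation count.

No (13 violations)

bar 0: v0=F3 v1=F4 v2=C5 (P5)
bar 1: v0=E3 v1=G3 v2=G4 (m3)
bar 2: v0=G3 v1=G4 v2=F4 (m7)
bar 3: v0=A3 v1=C4 v2=B4 (M2)
bar 4: v0=E3 v1=C4 v2=G4 (m3)
bar 5: v0=F3 v1=F4 v2=C5 (P5)
  R2 @ bar1.0: F4/C5 P5 -> G3/G4 P8 similar
  R7 @ bar1.0: F4->G3 leap 10st
  R2 @ bar2.0: E3/G3 m3 -> G3/G4 P8 similar
  R3 @ bar2.0: G4 above F4
  R4 @ bar2.0: G3/F4 m7 untreated
  R3 @ bar2.1: G4 above F4
  R3 @ bar2.2: G4 above F4
  R3 @ bar2.3: G4 above F4
  R4 @ bar3.0: A3/B4 M2 untreated
  R7 @ bar3.0: F4->B4 leap 6st
  R1 @ bar5.0: C4/G4 P5 -> F4/C5 P5 similar
  R2 @ bar5.0: E3/C4 m6 -> F3/F4 P8 similar
  R2 @ bar5.0: E3/G4 m3 -> F3/C5 P5 similar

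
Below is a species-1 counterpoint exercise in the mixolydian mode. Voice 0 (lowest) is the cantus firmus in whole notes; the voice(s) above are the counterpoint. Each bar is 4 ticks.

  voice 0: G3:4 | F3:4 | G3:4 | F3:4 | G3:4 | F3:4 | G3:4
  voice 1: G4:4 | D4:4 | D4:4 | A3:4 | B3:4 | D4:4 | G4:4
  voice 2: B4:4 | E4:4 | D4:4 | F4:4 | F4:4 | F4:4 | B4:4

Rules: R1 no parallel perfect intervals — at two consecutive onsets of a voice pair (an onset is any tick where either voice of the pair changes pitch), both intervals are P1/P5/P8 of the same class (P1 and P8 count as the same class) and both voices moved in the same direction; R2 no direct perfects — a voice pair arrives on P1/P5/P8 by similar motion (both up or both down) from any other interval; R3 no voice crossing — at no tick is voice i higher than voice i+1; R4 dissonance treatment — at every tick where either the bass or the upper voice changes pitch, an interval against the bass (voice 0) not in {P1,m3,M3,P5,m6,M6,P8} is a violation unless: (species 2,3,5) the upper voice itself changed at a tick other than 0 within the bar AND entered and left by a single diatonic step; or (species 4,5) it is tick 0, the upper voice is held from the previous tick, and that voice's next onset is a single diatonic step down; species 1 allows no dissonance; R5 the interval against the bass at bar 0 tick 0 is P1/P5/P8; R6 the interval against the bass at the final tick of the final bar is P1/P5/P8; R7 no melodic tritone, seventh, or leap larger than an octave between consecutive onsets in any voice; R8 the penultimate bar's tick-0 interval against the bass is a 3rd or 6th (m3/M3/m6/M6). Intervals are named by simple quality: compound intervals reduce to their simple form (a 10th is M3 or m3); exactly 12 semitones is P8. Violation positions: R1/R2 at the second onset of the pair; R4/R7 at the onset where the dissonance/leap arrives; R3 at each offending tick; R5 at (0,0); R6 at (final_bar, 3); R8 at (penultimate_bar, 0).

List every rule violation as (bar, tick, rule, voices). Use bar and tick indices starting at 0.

(0, 0, R5, (0, 2))
(1, 0, R4, (0, 2))
(4, 0, R4, (0, 2))
(5, 0, R8, (0, 2))
(6, 0, R2, (0, 1))
(6, 0, R7, (2,))
(6, 3, R6, (0, 2))

bar 0: v0=G3 v1=G4 v2=B4 downbeat M3
bar 1: v0=F3 v1=D4 v2=E4 downbeat M7
bar 2: v0=G3 v1=D4 v2=D4 downbeat P5
bar 3: v0=F3 v1=A3 v2=F4 downbeat P8
bar 4: v0=G3 v1=B3 v2=F4 downbeat m7
bar 5: v0=F3 v1=D4 v2=F4 downbeat P8
bar 6: v0=G3 v1=G4 v2=B4 downbeat M3
  -> R5 @ bar 0 tick 0 v(0, 2): opens on M3
  -> R4 @ bar 1 tick 0 v(0, 2): F3/E4 M7 untreated
  -> R4 @ bar 4 tick 0 v(0, 2): G3/F4 m7 untreated
  -> R8 @ bar 5 tick 0 v(0, 2): penult P8 not 3rd/6th
  -> R2 @ bar 6 tick 0 v(0, 1): F3/D4 M6 -> G3/G4 P8 similar
  -> R7 @ bar 6 tick 0 v(2,): F4->B4 leap 6st
  -> R6 @ bar 6 tick 3 v(0, 2): closes on M3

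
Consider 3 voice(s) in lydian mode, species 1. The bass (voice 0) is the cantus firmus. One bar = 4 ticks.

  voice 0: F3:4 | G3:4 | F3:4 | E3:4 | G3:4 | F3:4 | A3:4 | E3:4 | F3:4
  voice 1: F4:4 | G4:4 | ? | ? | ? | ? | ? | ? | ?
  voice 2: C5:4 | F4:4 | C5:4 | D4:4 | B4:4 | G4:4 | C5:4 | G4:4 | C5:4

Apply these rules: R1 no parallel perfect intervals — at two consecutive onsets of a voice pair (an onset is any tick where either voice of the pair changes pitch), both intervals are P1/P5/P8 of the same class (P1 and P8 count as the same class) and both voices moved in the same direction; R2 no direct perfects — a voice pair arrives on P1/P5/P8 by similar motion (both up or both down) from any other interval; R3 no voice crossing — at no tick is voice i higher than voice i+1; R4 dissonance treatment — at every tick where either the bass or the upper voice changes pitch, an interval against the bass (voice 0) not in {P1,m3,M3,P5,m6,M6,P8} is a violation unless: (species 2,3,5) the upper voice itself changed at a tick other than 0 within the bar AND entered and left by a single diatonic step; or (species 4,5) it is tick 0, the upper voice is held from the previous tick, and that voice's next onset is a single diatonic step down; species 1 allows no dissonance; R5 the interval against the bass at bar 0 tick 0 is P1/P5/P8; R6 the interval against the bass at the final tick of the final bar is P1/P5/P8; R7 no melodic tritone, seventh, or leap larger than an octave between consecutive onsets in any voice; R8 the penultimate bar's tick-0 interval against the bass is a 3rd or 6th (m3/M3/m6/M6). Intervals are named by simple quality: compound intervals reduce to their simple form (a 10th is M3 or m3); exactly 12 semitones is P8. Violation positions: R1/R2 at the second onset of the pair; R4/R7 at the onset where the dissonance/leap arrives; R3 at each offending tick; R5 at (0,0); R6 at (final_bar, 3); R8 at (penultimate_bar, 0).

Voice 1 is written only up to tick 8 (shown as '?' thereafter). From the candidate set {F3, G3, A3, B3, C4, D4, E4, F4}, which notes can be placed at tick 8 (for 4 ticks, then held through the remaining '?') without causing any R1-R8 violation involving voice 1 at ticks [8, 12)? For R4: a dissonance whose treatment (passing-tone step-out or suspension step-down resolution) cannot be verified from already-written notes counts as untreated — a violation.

{D4}

F3: violates R1,R7
G3: violates R4
A3: violates R7
B3: violates R4
C4: violates R2
D4: legal
E4: violates R4
F4: violates R1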